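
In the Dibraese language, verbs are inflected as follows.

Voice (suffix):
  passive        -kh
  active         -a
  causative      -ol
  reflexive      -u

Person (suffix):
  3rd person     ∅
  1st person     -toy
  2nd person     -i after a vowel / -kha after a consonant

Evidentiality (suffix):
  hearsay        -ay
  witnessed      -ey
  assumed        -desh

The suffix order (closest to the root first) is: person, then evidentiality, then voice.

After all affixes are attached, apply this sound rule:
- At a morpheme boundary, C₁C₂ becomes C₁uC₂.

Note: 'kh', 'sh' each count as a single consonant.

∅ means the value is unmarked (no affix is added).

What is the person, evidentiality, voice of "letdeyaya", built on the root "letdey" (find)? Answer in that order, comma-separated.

Segment: letdey-ay-a.
person: ∅ → 3rd person.
evidentiality: -ay → hearsay.
voice: -a → active.

3rd person, hearsay, active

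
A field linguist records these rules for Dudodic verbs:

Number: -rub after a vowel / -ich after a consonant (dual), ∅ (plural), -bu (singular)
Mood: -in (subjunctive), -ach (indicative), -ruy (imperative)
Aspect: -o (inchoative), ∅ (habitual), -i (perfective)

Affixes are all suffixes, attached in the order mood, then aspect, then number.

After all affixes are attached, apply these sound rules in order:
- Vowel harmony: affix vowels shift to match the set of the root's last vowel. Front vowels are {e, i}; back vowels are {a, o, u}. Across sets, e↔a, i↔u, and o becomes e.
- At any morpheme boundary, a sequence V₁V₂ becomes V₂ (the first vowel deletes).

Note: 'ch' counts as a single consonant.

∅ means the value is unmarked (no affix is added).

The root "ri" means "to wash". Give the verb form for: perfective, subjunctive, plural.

Attach mood subjunctive -in → riin.
Attach aspect perfective -i → riini.
number = plural: zero marking, form stays riini.
Vowel harmony: no change.
Apply vowel deletion: riini → rini.

rini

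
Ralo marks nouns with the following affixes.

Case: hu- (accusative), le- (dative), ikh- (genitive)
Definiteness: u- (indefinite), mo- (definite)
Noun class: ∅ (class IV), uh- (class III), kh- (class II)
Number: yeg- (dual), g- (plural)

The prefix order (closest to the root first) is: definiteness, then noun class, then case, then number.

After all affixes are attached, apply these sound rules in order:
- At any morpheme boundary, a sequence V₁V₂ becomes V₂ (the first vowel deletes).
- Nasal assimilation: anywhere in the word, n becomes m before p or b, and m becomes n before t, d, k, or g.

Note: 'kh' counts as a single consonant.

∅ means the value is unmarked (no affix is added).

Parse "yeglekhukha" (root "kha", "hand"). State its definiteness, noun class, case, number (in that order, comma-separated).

indefinite, class II, dative, dual

Segment: yeg-le-kh-u-kha.
definiteness: u- → indefinite.
noun class: kh- → class II.
case: le- → dative.
number: yeg- → dual.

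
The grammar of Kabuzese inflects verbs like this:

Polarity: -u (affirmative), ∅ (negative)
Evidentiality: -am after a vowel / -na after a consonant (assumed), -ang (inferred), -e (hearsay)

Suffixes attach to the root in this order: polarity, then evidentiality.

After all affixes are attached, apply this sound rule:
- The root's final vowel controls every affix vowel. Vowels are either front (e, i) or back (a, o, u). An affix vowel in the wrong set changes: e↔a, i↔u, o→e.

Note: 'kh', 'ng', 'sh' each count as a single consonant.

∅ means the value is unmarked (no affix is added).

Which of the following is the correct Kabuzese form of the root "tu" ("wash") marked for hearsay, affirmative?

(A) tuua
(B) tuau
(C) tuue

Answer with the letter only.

A

Attach polarity affirmative -u → tuu.
Attach evidentiality hearsay -e → tuue.
Apply vowel harmony: tuue → tuua.
So the correct form is tuua, option (A).
(C) tuue is wrong: it fails to apply the sound rule(s).
(B) tuau is wrong: it has the affixes in the wrong order.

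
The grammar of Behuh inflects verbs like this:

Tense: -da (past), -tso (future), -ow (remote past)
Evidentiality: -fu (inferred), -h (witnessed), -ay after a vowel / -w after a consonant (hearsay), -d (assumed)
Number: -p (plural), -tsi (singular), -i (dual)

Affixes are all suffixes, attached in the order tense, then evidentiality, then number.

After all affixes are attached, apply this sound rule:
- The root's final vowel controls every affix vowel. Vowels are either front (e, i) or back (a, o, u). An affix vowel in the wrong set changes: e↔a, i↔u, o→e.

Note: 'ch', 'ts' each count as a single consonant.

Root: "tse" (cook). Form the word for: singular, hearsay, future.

Attach tense future -tso → tsetso.
Attach evidentiality hearsay -ay (after vowel 'o') → tsetsoay.
Attach number singular -tsi → tsetsoaytsi.
Apply vowel harmony: tsetsoaytsi → tsetseeytsi.

tsetseeytsi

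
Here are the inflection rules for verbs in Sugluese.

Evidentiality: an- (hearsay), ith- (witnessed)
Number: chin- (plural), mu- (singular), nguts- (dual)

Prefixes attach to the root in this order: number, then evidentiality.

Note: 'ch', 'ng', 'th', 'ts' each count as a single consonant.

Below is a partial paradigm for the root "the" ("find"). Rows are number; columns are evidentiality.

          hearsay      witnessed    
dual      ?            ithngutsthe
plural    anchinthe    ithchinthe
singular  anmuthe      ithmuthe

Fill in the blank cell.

Attach number dual nguts- → ngutsthe.
Attach evidentiality hearsay an- → anngutsthe.

anngutsthe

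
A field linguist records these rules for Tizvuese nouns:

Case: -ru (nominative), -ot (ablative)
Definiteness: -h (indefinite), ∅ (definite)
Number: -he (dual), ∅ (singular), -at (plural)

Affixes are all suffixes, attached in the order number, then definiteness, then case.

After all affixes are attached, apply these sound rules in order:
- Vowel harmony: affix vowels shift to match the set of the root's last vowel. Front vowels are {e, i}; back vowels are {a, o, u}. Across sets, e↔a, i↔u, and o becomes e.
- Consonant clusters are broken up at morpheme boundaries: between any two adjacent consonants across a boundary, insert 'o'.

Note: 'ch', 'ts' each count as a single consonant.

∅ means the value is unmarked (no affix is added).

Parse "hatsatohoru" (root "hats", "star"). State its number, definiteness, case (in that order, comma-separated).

plural, indefinite, nominative

Segment: hats-at-h-ru.
number: -at → plural.
definiteness: -h → indefinite.
case: -ru → nominative.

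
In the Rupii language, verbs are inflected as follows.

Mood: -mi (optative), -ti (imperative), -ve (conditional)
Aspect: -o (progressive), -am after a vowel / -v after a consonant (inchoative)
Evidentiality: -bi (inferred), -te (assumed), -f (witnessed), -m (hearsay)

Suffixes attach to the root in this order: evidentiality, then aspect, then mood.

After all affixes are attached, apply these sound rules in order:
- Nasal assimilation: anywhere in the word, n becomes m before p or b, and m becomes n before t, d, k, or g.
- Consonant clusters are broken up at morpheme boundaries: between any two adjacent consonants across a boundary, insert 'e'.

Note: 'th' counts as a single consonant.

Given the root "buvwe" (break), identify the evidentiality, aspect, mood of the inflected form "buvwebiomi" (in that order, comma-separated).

inferred, progressive, optative

Segment: buvwe-bi-o-mi.
evidentiality: -bi → inferred.
aspect: -o → progressive.
mood: -mi → optative.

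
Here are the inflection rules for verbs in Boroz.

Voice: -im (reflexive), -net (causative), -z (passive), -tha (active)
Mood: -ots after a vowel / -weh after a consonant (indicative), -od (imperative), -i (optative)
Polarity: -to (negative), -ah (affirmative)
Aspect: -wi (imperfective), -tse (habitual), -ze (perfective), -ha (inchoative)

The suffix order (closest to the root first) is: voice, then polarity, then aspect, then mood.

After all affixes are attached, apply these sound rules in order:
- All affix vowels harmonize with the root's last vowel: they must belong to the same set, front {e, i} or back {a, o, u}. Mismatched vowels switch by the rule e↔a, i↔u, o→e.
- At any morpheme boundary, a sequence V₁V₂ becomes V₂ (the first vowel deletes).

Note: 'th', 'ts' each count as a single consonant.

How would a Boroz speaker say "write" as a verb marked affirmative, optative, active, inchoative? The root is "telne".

telnethehhi

Attach voice active -tha → telnetha.
Attach polarity affirmative -ah → telnethaah.
Attach aspect inchoative -ha → telnethaahha.
Attach mood optative -i → telnethaahhai.
Apply vowel harmony: telnethaahhai → telnetheehhei.
Apply vowel deletion: telnetheehhei → telnethehhi.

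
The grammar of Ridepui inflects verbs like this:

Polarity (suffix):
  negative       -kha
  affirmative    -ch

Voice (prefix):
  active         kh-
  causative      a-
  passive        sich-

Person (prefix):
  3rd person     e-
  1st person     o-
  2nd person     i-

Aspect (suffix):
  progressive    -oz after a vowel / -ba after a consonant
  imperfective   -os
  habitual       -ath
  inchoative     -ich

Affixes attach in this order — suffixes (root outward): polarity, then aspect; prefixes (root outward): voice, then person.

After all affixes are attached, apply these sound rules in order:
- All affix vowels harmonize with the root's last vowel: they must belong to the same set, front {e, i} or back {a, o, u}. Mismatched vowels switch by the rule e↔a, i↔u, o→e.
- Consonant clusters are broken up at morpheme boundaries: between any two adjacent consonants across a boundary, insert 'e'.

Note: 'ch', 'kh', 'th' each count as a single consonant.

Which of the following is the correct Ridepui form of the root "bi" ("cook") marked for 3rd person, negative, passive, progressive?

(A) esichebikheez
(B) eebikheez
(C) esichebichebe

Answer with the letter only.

A

Attach voice passive sich- → sichbi.
Attach person 3rd person e- → esichbi.
Attach polarity negative -kha → esichbikha.
Attach aspect progressive -oz (after vowel 'a') → esichbikhaoz.
Apply vowel harmony: esichbikhaoz → esichbikheez.
Apply epenthesis: esichbikheez → esichebikheez.
So the correct form is esichebikheez, option (A).
(B) eebikheez is wrong: it uses causative instead of passive for voice.
(C) esichebichebe is wrong: it uses affirmative instead of negative for polarity.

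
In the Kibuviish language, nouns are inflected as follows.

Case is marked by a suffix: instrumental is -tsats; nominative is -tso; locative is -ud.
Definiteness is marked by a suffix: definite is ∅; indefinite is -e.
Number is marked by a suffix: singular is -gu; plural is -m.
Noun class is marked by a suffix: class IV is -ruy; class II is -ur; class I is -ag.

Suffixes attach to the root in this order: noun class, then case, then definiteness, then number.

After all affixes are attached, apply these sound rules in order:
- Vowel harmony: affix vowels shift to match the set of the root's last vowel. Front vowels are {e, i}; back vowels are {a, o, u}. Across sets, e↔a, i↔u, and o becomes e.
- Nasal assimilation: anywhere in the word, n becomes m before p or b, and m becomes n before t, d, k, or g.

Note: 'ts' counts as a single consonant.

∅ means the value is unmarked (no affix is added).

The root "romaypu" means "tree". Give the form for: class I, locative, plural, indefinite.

Attach noun class class I -ag → romaypuag.
Attach case locative -ud → romaypuagud.
Attach definiteness indefinite -e → romaypuagude.
Attach number plural -m → romaypuagudem.
Apply vowel harmony: romaypuagudem → romaypuagudam.
Nasal assimilation: no change.

romaypuagudam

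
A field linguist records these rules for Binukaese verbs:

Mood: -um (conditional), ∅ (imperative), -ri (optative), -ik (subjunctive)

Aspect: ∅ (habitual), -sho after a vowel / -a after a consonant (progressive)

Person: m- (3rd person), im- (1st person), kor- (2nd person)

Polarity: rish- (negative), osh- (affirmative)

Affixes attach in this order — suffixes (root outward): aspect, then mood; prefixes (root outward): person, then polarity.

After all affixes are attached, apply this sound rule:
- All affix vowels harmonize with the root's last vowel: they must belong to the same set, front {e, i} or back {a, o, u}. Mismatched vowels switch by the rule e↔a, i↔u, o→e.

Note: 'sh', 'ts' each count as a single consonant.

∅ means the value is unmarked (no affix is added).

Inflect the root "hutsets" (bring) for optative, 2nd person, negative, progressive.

rishkerhutsetseri

Attach aspect progressive -a (after consonant 'ts') → hutsetsa.
Attach person 2nd person kor- → korhutsetsa.
Attach mood optative -ri → korhutsetsari.
Attach polarity negative rish- → rishkorhutsetsari.
Apply vowel harmony: rishkorhutsetsari → rishkerhutsetseri.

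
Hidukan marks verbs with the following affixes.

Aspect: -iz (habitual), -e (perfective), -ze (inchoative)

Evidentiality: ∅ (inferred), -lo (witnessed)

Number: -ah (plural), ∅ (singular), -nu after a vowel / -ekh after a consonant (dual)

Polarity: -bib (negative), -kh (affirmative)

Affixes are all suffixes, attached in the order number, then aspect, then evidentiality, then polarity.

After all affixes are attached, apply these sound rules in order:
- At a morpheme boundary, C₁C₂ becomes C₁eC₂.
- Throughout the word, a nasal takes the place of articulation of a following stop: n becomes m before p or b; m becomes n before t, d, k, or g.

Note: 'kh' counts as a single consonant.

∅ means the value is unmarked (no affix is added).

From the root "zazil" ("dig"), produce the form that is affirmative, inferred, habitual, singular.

zazilizekh

number = singular: zero marking, form stays zazil.
Attach aspect habitual -iz → zaziliz.
evidentiality = inferred: zero marking, form stays zaziliz.
Attach polarity affirmative -kh → zazilizkh.
Apply epenthesis: zazilizkh → zazilizekh.
Nasal assimilation: no change.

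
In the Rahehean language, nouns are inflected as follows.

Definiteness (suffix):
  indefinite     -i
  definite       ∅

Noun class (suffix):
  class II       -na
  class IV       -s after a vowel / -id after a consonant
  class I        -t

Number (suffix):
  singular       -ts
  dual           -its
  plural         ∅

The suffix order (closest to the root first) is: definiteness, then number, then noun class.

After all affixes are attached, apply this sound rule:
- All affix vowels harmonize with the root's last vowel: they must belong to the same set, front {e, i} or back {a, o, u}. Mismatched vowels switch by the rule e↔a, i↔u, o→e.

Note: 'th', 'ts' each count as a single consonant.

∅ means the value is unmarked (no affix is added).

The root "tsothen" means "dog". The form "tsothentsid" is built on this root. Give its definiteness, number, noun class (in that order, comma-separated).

definite, singular, class IV

Segment: tsothen-ts-id.
definiteness: ∅ → definite.
number: -ts → singular.
noun class: -s/id → class IV.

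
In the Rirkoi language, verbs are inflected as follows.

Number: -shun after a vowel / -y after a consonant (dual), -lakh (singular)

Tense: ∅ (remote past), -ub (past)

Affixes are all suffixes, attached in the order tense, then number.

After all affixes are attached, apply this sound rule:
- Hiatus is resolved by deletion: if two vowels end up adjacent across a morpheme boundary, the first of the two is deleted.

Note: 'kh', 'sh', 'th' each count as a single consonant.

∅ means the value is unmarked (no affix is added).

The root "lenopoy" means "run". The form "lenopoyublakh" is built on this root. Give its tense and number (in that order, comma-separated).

Segment: lenopoy-ub-lakh.
tense: -ub → past.
number: -lakh → singular.

past, singular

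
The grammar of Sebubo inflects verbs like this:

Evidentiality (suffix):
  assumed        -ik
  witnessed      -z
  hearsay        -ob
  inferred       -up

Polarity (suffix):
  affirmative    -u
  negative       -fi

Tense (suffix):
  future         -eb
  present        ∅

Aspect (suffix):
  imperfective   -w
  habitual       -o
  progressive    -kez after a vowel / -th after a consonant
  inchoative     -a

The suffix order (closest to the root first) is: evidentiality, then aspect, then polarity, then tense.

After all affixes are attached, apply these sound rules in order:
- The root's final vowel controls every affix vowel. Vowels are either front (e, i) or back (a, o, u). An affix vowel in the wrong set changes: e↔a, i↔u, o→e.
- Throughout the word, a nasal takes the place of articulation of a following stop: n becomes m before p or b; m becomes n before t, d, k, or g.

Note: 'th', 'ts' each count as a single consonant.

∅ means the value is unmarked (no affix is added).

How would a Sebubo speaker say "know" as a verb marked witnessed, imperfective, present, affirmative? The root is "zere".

zerezwi

Attach evidentiality witnessed -z → zerez.
Attach aspect imperfective -w → zerezw.
Attach polarity affirmative -u → zerezwu.
tense = present: zero marking, form stays zerezwu.
Apply vowel harmony: zerezwu → zerezwi.
Nasal assimilation: no change.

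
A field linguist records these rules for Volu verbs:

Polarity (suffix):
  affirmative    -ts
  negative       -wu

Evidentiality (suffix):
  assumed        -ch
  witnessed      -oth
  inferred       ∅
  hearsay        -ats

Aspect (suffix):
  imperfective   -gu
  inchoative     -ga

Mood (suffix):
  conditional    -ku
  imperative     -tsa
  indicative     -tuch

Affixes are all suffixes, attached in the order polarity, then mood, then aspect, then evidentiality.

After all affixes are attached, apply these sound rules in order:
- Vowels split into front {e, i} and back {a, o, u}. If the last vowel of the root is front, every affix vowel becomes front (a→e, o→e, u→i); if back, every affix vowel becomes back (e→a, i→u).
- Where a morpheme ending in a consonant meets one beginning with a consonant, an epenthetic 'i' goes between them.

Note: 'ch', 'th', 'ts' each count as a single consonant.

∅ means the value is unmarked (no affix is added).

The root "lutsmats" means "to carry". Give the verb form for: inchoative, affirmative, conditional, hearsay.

lutsmatsitsikugaats

Attach polarity affirmative -ts → lutsmatsts.
Attach mood conditional -ku → lutsmatstsku.
Attach aspect inchoative -ga → lutsmatstskuga.
Attach evidentiality hearsay -ats → lutsmatstskugaats.
Vowel harmony: no change.
Apply epenthesis: lutsmatstskugaats → lutsmatsitsikugaats.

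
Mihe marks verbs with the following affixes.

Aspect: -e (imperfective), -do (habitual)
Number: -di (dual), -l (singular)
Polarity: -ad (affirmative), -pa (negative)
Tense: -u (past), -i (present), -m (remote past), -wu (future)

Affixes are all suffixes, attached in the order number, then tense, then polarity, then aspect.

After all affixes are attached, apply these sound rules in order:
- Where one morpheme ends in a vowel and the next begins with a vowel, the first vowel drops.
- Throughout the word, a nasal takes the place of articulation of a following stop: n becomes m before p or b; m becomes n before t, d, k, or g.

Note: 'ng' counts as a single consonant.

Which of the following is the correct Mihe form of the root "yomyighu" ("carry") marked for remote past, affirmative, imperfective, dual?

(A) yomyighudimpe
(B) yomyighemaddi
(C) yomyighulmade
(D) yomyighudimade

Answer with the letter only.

D

Attach number dual -di → yomyighudi.
Attach tense remote past -m → yomyighudim.
Attach polarity affirmative -ad → yomyighudimad.
Attach aspect imperfective -e → yomyighudimade.
Vowel deletion: no change.
Nasal assimilation: no change.
So the correct form is yomyighudimade, option (D).
(A) yomyighudimpe is wrong: it uses negative instead of affirmative for polarity.
(B) yomyighemaddi is wrong: it has the affixes in the wrong order.
(C) yomyighulmade is wrong: it uses singular instead of dual for number.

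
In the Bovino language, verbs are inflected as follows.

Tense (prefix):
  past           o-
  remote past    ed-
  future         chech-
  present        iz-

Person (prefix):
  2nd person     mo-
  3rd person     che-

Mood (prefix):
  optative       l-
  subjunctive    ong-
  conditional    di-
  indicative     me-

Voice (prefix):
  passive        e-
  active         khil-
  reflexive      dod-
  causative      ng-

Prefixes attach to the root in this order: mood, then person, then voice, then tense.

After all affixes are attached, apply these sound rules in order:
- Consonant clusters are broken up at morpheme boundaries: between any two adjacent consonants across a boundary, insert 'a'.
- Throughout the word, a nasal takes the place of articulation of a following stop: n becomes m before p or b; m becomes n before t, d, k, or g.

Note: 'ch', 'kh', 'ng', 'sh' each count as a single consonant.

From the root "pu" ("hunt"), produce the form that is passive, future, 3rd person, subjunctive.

Attach mood subjunctive ong- → ongpu.
Attach person 3rd person che- → cheongpu.
Attach voice passive e- → echeongpu.
Attach tense future chech- → chechecheongpu.
Apply epenthesis: chechecheongpu → chechecheongapu.
Nasal assimilation: no change.

chechecheongapu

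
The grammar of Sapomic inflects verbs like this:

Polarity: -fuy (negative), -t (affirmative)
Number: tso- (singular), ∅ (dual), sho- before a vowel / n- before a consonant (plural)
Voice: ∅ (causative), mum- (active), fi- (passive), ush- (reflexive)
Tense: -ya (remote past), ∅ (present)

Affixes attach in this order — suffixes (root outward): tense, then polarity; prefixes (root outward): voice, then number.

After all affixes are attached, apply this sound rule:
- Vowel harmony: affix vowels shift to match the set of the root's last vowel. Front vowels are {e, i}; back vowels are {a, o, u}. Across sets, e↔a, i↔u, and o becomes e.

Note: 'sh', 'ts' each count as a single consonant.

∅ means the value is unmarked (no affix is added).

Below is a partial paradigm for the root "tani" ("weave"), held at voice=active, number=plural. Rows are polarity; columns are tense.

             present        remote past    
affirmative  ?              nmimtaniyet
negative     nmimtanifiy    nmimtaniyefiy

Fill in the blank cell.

nmimtanit

tense = present: zero marking, form stays tani.
Attach voice active mum- → mumtani.
Attach polarity affirmative -t → mumtanit.
Attach number plural n- (before consonant 'm') → nmumtanit.
Apply vowel harmony: nmumtanit → nmimtanit.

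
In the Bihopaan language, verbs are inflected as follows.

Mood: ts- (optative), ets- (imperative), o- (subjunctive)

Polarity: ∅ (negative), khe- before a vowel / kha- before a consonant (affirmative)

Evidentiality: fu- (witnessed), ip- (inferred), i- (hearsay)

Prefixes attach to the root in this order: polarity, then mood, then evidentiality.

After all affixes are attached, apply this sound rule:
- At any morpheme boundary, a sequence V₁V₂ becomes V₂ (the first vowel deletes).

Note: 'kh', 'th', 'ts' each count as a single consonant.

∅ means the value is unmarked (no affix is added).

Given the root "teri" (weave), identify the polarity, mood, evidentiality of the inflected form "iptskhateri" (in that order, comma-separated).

Segment: ip-ts-kha-teri.
polarity: khe/kha- → affirmative.
mood: ts- → optative.
evidentiality: ip- → inferred.

affirmative, optative, inferred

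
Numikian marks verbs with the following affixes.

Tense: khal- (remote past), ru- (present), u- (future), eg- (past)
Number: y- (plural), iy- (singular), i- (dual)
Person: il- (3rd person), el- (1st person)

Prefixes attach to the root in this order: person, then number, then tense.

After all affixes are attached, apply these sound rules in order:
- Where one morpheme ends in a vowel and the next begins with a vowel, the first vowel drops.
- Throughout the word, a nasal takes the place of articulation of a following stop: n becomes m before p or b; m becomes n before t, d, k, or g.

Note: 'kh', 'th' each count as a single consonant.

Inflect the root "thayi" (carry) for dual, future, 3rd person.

Attach person 3rd person il- → ilthayi.
Attach number dual i- → iilthayi.
Attach tense future u- → uiilthayi.
Apply vowel deletion: uiilthayi → ilthayi.
Nasal assimilation: no change.

ilthayi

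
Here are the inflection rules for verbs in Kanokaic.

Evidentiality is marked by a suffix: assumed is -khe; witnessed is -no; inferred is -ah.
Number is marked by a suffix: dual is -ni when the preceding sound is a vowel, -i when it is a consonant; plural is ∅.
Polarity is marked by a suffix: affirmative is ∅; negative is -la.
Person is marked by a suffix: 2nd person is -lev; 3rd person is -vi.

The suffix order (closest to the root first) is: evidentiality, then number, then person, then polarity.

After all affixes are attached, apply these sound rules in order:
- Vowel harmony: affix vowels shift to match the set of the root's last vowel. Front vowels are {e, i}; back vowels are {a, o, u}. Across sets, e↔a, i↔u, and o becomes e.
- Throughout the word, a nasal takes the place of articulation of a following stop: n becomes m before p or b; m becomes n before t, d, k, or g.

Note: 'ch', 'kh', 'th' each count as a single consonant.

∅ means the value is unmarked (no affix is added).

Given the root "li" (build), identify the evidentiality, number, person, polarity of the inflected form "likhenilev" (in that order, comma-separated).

Segment: li-khe-ni-lev.
evidentiality: -khe → assumed.
number: -ni/i → dual.
person: -lev → 2nd person.
polarity: ∅ → affirmative.

assumed, dual, 2nd person, affirmative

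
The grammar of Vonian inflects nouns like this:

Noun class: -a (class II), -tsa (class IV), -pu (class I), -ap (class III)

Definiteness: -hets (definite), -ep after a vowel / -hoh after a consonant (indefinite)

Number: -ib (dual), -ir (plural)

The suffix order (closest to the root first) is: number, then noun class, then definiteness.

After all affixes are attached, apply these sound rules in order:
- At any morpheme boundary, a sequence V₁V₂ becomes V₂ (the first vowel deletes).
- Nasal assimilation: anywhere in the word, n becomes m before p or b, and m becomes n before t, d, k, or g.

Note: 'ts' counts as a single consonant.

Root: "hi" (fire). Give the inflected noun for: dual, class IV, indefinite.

Attach number dual -ib → hiib.
Attach noun class class IV -tsa → hiibtsa.
Attach definiteness indefinite -ep (after vowel 'a') → hiibtsaep.
Apply vowel deletion: hiibtsaep → hibtsep.
Nasal assimilation: no change.

hibtsep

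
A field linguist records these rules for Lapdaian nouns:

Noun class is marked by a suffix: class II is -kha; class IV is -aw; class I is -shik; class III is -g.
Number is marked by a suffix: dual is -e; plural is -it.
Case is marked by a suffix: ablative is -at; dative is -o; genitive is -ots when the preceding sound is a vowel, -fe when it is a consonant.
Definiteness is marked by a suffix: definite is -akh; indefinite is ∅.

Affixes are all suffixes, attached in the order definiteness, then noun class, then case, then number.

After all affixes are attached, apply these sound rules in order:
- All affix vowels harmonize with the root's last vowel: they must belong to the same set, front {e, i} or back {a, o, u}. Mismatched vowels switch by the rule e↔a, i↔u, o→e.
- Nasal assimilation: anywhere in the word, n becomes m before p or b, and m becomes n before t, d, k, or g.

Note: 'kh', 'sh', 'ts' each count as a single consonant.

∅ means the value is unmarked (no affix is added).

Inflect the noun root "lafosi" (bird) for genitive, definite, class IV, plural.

lafosiekhewfeit

Attach definiteness definite -akh → lafosiakh.
Attach noun class class IV -aw → lafosiakhaw.
Attach case genitive -fe (after consonant 'w') → lafosiakhawfe.
Attach number plural -it → lafosiakhawfeit.
Apply vowel harmony: lafosiakhawfeit → lafosiekhewfeit.
Nasal assimilation: no change.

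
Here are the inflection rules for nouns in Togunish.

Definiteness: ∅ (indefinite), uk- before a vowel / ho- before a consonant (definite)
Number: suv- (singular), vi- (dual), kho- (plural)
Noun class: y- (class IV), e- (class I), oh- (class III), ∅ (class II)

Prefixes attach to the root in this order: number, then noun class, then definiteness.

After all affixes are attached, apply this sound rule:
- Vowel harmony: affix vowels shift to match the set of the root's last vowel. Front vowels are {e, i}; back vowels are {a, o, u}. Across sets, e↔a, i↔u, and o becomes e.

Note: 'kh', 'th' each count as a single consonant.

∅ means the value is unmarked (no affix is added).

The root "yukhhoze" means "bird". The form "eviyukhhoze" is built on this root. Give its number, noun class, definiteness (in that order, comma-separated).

Segment: e-vi-yukhhoze.
number: vi- → dual.
noun class: e- → class I.
definiteness: ∅ → indefinite.

dual, class I, indefinite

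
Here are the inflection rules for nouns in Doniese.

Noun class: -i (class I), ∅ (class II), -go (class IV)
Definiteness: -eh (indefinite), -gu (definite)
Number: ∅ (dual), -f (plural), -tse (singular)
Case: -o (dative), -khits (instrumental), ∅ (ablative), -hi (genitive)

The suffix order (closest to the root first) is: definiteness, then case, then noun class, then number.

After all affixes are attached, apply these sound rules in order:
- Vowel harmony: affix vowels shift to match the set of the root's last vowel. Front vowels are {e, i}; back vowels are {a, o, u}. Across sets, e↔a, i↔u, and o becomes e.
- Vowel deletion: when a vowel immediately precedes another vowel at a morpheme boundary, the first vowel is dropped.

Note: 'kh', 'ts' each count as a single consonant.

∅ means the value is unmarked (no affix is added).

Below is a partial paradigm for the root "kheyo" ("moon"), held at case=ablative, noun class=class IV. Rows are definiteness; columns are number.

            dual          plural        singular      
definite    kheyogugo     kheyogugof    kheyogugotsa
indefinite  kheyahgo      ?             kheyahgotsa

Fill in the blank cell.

Attach definiteness indefinite -eh → kheyoeh.
case = ablative: zero marking, form stays kheyoeh.
Attach noun class class IV -go → kheyoehgo.
Attach number plural -f → kheyoehgof.
Apply vowel harmony: kheyoehgof → kheyoahgof.
Apply vowel deletion: kheyoahgof → kheyahgof.

kheyahgof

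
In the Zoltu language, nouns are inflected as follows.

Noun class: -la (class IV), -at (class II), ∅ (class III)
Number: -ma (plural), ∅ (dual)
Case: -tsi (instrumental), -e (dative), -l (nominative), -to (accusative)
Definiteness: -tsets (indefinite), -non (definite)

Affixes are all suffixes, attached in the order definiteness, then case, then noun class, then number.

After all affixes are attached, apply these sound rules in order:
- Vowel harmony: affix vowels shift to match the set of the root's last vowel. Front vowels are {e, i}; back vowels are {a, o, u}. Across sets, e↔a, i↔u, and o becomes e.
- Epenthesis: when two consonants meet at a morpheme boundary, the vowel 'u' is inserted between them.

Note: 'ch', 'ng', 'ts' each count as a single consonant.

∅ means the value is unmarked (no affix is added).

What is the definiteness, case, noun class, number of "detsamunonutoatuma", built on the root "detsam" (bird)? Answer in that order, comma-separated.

definite, accusative, class II, plural

Segment: detsam-non-to-at-ma.
definiteness: -non → definite.
case: -to → accusative.
noun class: -at → class II.
number: -ma → plural.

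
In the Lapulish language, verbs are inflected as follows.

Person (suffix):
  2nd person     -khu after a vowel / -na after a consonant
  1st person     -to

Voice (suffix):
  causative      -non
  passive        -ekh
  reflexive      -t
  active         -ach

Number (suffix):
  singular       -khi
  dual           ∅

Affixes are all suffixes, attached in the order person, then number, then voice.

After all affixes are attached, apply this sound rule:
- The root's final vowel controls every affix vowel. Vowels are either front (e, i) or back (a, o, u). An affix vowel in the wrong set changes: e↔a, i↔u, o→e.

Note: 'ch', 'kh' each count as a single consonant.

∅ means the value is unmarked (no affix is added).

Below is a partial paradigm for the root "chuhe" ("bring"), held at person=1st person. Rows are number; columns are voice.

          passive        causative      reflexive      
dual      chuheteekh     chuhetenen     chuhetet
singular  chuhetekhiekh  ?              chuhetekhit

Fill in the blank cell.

chuhetekhinen

Attach person 1st person -to → chuheto.
Attach number singular -khi → chuhetokhi.
Attach voice causative -non → chuhetokhinon.
Apply vowel harmony: chuhetokhinon → chuhetekhinen.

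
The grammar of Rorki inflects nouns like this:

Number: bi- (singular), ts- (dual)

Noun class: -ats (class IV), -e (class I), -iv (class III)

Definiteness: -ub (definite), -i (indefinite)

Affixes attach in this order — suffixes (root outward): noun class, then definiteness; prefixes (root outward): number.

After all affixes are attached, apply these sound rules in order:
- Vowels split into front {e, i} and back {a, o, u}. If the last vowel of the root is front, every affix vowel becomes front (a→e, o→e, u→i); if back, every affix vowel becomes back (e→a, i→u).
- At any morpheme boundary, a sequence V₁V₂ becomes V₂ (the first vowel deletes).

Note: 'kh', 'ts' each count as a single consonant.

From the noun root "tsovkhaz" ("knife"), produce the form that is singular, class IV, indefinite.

Attach noun class class IV -ats → tsovkhazats.
Attach number singular bi- → bitsovkhazats.
Attach definiteness indefinite -i → bitsovkhazatsi.
Apply vowel harmony: bitsovkhazatsi → butsovkhazatsu.
Vowel deletion: no change.

butsovkhazatsu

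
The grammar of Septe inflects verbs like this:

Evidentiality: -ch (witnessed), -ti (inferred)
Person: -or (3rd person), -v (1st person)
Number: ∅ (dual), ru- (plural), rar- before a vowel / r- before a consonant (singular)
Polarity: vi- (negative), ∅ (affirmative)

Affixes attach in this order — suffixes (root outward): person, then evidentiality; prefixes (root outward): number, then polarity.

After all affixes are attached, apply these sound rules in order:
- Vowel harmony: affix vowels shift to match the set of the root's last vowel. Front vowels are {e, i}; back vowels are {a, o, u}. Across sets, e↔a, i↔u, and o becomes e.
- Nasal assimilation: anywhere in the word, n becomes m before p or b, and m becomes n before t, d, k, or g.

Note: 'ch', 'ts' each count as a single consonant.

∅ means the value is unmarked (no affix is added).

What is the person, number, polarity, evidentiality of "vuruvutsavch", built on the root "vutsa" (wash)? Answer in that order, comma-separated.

Segment: vi-ru-vutsa-v-ch.
person: -v → 1st person.
number: ru- → plural.
polarity: vi- → negative.
evidentiality: -ch → witnessed.

1st person, plural, negative, witnessed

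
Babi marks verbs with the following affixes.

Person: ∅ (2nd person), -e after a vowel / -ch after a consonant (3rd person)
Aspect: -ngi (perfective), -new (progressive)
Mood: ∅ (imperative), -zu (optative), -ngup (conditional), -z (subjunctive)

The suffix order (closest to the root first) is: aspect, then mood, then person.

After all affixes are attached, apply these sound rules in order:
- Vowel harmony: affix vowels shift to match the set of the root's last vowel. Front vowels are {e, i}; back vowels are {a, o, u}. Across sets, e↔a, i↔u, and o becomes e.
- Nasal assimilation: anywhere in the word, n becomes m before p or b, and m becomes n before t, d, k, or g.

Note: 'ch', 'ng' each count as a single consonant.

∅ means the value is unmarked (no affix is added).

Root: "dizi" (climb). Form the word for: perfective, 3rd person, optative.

Attach aspect perfective -ngi → dizingi.
Attach mood optative -zu → dizingizu.
Attach person 3rd person -e (after vowel 'u') → dizingizue.
Apply vowel harmony: dizingizue → dizingizie.
Nasal assimilation: no change.

dizingizie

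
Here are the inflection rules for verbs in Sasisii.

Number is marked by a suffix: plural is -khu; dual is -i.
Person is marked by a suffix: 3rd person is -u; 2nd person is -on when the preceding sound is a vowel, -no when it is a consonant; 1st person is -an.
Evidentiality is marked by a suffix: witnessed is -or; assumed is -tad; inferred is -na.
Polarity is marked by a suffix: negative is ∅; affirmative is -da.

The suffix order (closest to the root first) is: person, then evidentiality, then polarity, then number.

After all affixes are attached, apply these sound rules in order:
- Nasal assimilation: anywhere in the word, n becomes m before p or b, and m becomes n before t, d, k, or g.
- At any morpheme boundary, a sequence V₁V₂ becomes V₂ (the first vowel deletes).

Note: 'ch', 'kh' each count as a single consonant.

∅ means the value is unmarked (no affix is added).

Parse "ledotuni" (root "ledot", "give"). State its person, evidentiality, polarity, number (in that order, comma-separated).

Segment: ledot-u-na-i.
person: -u → 3rd person.
evidentiality: -na → inferred.
polarity: ∅ → negative.
number: -i → dual.

3rd person, inferred, negative, dual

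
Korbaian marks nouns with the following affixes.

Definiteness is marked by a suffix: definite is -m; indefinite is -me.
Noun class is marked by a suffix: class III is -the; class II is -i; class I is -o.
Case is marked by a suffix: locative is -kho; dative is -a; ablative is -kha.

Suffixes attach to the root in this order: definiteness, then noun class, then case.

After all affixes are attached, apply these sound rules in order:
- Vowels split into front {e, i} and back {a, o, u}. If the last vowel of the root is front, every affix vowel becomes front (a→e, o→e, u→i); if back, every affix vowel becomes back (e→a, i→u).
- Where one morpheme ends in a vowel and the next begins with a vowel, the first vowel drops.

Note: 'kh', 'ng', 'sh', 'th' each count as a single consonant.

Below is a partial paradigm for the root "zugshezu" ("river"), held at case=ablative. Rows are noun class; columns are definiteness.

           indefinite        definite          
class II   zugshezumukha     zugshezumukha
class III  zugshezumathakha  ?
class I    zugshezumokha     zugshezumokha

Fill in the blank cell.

zugshezumthakha

Attach definiteness definite -m → zugshezum.
Attach noun class class III -the → zugshezumthe.
Attach case ablative -kha → zugshezumthekha.
Apply vowel harmony: zugshezumthekha → zugshezumthakha.
Vowel deletion: no change.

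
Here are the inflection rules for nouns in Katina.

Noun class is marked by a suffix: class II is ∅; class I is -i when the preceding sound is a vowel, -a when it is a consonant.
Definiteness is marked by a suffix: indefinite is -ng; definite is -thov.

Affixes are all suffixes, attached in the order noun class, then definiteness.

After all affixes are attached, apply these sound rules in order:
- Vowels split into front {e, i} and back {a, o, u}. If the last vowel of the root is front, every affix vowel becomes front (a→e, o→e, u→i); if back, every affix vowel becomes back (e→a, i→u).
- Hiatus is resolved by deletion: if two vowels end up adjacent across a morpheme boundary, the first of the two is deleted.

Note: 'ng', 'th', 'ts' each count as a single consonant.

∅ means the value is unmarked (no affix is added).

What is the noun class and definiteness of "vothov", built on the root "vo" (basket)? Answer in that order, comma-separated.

class II, definite

Segment: vo-thov.
noun class: ∅ → class II.
definiteness: -thov → definite.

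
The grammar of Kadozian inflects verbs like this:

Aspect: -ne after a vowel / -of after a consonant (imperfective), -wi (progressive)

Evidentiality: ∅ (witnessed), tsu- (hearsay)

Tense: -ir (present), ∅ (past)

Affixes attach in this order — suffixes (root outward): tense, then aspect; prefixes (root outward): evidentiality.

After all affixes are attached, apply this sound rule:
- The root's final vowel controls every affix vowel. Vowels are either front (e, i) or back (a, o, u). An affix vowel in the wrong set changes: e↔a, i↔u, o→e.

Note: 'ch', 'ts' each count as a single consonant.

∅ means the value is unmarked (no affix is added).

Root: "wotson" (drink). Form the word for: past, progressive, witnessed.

tense = past: zero marking, form stays wotson.
evidentiality = witnessed: zero marking, form stays wotson.
Attach aspect progressive -wi → wotsonwi.
Apply vowel harmony: wotsonwi → wotsonwu.

wotsonwu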